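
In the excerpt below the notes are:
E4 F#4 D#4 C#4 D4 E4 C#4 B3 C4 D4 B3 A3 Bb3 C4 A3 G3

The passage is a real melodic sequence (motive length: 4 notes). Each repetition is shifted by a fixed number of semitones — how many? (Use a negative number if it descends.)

The 4-note cells begin on E4, D4, C4, Bb3 — each down a 2nd from the last.
E4→D4 is 62 − 64 = -2 semitones.

-2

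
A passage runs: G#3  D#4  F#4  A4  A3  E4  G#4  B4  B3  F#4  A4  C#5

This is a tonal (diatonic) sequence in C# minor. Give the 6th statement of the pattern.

Unit = 4 notes; the statements start on G#3, A3, B3, moving up a 2nd each time.
Extending up a 2nd: C#4 → D#4 → E4.
So cell 6 is E4 B4 D#5 F#5.

E4 B4 D#5 F#5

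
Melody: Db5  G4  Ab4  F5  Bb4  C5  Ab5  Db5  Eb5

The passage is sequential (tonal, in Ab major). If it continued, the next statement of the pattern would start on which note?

C6

The 3-note cells begin on Db5, F5, Ab5 — each up a 3rd from the last.
The next head, up a 3rd from Ab5, is C6.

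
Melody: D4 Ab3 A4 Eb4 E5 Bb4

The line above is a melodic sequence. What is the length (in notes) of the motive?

6 notes total. Splitting into 3 groups of 2:
D4 Ab3 | A4 Eb4 | E5 Bb4
Every group is a transposition up a 5th of the one before; no shorter unit works.

2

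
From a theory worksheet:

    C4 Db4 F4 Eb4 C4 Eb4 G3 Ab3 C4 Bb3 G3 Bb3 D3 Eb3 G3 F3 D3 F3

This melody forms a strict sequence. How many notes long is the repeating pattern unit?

18 notes total. Splitting into 3 groups of 6:
C4 Db4 F4 Eb4 C4 Eb4 | G3 Ab3 C4 Bb3 G3 Bb3 | D3 Eb3 G3 F3 D3 F3
That's a consistent down a 4th shift per cell, and no other grouping gives one.

6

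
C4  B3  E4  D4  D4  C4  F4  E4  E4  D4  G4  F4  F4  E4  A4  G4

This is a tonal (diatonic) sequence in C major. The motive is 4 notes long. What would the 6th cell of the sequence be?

Unit = 4 notes; the statements start on C4, D4, E4, F4, moving up a 2nd each time.
Continuing the starts: G4 → A4.
Statement 6 starts on A4 and keeps the same diatonic contour: A4 G4 C5 B4.

A4 G4 C5 B4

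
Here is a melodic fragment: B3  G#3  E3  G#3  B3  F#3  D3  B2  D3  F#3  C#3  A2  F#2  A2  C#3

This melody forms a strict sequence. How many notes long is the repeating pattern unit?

There are 15 notes; a 5-note unit gives 3 cells:
B3 G#3 E3 G#3 B3 | F#3 D3 B2 D3 F#3 | C#3 A2 F#2 A2 C#3
Every group is a transposition down a 4th of the one before; no shorter unit works.

5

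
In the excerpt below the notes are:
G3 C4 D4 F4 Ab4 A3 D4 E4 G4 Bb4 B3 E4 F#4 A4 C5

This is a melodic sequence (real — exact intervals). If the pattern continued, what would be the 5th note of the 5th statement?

E5

Grouping in 5s, the 5th note of each cell is Ab4, Bb4, C5.
Carrying that up a 2nd forward: D5 → E5.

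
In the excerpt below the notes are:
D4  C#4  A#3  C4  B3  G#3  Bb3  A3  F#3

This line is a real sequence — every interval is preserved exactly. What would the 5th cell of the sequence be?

Gb3 F3 D3

Taking 3-note groups, the heads are D4, C4, Bb3: the pattern moves down a 2nd.
Continuing the starts: Ab3 → Gb3.
Statement 5 starts on Gb3 and keeps the same exact contour: Gb3 F3 D3.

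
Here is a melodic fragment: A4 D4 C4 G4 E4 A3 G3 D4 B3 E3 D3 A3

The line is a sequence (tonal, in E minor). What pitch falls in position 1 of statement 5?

With 4-note cells, note 1 of each statement runs A4, E4, B3.
Carrying that down a 4th forward: F#3 → C3.

C3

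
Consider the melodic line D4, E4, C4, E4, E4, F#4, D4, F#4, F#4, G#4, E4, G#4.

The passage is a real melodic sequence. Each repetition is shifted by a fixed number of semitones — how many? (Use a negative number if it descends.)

2

The 4-note cells begin on D4, E4, F#4 — each up a 2nd from the last.
Counting half-steps from D4 to E4: 2.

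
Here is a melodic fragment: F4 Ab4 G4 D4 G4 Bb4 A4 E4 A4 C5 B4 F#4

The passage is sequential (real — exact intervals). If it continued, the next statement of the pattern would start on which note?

With a 4-note motive the entries are F4, G4, A4, each up a 2nd from the previous.
The next head, up a 2nd from A4, is B4.

B4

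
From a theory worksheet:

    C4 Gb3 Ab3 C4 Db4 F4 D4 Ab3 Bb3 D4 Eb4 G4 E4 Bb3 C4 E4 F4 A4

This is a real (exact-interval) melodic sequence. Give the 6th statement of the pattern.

Unit = 6 notes; the statements start on C4, D4, E4, moving up a 2nd each time.
Continuing the starts: F#4 → G#4 → A#4.
Statement 6 starts on A#4 and keeps the same exact contour: A#4 E4 F#4 A#4 B4 D#5.

A#4 E4 F#4 A#4 B4 D#5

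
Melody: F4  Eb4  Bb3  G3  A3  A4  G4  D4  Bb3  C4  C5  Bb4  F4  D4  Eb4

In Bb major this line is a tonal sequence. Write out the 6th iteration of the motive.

Bb5 A5 Eb5 C5 D5

With a 5-note motive the entries are F4, A4, C5, each up a 3rd from the previous.
Continuing the starts: Eb5 → G5 → Bb5.
From Bb5 the diatonic shape gives Bb5 A5 Eb5 C5 D5.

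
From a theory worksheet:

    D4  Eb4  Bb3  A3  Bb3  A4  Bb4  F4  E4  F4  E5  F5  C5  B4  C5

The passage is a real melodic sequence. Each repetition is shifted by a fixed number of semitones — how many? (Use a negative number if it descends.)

7

The 5-note cells begin on D4, A4, E5 — each up a 5th from the last.
D4→A4 is 69 − 62 = 7 semitones.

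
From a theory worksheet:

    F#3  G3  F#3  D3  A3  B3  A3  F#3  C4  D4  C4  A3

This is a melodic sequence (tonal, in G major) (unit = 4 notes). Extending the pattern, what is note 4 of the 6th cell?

G4

The unit is 4 notes. Position-4 pitches of the 3 shown cells: D3, F#3, A3.
Extending up a 3rd: C4 → E4 → G4.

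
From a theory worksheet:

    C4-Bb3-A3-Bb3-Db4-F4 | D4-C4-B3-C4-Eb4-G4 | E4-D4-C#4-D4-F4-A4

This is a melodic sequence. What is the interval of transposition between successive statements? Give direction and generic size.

Unit = 6 notes; the statements start on C4, D4, E4, moving up a 2nd each time.
From C4 to D4: up a 2nd.

up a 2nd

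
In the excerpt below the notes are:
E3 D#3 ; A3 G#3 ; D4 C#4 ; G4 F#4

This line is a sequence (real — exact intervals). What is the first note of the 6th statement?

F5

Unit = 2 notes; the statements start on E3, A3, D4, G4, moving up a 4th each time.
Extending the heads up a 4th: C5 → F5.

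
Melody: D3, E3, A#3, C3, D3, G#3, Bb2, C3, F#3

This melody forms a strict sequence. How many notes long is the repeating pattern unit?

3

9 notes total. Splitting into 3 groups of 3:
D3 E3 A#3 | C3 D3 G#3 | Bb2 C3 F#3
Each cell is the previous one down a 2nd — so the unit is 3 notes.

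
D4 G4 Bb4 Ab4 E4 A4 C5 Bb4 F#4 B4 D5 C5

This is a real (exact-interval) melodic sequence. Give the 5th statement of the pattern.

A#4 D#5 F#5 E5

Unit = 4 notes; the statements start on D4, E4, F#4, moving up a 2nd each time.
Extending up a 2nd: G#4 → A#4.
From A#4 the exact shape gives A#4 D#5 F#5 E5.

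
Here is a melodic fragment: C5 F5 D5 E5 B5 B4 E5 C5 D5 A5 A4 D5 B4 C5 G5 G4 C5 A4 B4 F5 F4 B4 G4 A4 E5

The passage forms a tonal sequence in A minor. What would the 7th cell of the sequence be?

With a 5-note motive the entries are C5, B4, A4, G4, F4, each down a 2nd from the previous.
Extending down a 2nd: E4 → D4.
From D4 the diatonic shape gives D4 G4 E4 F4 C5.

D4 G4 E4 F4 C5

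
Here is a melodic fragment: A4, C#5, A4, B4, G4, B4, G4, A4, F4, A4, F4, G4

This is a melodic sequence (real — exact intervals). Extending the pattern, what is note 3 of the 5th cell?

With 4-note cells, note 3 of each statement runs A4, G4, F4.
Extending down a 2nd: Eb4 → Db4.

Db4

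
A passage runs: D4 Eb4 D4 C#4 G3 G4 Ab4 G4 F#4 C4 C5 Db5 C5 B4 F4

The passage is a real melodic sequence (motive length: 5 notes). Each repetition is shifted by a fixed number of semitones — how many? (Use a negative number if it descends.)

Unit = 5 notes; the statements start on D4, G4, C5, moving up a 4th each time.
D4 to G4 spans +5 semitones.

5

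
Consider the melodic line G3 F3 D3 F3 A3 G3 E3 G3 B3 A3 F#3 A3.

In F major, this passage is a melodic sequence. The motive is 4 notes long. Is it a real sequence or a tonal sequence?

real

Each cell has the same semitone pattern (-2, -3, 3) — intervals are preserved exactly.
And B3 lies outside F major, so the sequence is real rather than tonal.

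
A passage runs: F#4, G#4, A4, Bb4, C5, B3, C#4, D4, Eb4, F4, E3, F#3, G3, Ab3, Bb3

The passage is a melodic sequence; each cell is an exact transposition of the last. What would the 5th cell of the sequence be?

D2 E2 F2 Gb2 Ab2

Unit = 5 notes; the statements start on F#4, B3, E3, moving down a 5th each time.
Continuing the starts: A2 → D2.
Statement 5 starts on D2 and keeps the same exact contour: D2 E2 F2 Gb2 Ab2.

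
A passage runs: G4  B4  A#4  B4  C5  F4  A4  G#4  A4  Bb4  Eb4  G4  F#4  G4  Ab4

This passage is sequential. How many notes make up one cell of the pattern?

Try groups of 5 (3 cells in 15 notes):
G4 B4 A#4 B4 C5 | F4 A4 G#4 A4 Bb4 | Eb4 G4 F#4 G4 Ab4
Every group is a transposition down a 2nd of the one before; no shorter unit works.

5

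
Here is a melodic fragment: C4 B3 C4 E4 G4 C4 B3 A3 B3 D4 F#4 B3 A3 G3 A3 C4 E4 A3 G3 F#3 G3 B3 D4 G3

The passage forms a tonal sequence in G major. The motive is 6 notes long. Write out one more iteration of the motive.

With a 6-note motive the entries are C4, B3, A3, G3, each down a 2nd from the previous.
From F#3 the diatonic shape gives F#3 E3 F#3 A3 C4 F#3.

F#3 E3 F#3 A3 C4 F#3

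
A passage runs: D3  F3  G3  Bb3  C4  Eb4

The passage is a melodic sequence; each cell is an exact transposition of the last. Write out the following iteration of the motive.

The 2-note cells begin on D3, G3, C4 — each up a 4th from the last.
From F4 the exact shape gives F4 Ab4.

F4 Ab4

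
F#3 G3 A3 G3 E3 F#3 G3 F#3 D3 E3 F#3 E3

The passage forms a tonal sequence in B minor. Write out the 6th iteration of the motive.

A2 B2 C#3 B2

The 4-note cells begin on F#3, E3, D3 — each down a 2nd from the last.
Carrying on: C#3 → B2 → A2.
Statement 6 starts on A2 and keeps the same diatonic contour: A2 B2 C#3 B2.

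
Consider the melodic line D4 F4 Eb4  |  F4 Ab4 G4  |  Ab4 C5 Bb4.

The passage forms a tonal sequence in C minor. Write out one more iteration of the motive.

C5 Eb5 D5

Unit = 3 notes; the statements start on D4, F4, Ab4, moving up a 3rd each time.
From C5 the diatonic shape gives C5 Eb5 D5.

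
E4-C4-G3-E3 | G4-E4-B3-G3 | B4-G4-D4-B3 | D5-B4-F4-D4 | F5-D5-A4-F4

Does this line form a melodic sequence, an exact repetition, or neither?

Each 4-note cell is the previous one transposed up a 3rd.

sequence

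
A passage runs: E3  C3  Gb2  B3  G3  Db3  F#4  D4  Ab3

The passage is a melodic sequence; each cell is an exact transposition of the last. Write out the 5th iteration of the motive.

G#5 E5 Bb4

The 3-note cells begin on E3, B3, F#4 — each up a 5th from the last.
Carrying on: C#5 → G#5.
From G#5 the exact shape gives G#5 E5 Bb4.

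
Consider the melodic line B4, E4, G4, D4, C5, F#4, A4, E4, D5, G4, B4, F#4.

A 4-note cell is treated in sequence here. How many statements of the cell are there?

12 notes in groups of 4 gives 12/4 = 3 statements.
Starts: B4, C5, D5 — each up a 2nd.

3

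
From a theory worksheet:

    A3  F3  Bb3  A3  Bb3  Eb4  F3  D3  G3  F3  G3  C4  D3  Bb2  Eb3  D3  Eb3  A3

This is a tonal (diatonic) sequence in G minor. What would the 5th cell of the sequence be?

G2 Eb2 A2 G2 A2 D3

Unit = 6 notes; the statements start on A3, F3, D3, moving down a 3rd each time.
Extending down a 3rd: Bb2 → G2.
Statement 5 starts on G2 and keeps the same diatonic contour: G2 Eb2 A2 G2 A2 D3.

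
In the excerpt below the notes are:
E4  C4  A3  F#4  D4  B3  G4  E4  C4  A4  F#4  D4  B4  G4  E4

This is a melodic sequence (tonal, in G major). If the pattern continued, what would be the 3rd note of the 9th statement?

With 3-note cells, note 3 of each statement runs A3, B3, C4, D4, E4.
Each moves up a 2nd. Continuing: F#4 → G4 → A4 → B4.

B4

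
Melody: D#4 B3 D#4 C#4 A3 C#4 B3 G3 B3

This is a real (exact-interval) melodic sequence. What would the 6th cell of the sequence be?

Taking 3-note groups, the heads are D#4, C#4, B3: the pattern moves down a 2nd.
Extending down a 2nd: A3 → G3 → F3.
So cell 6 is F3 Db3 F3.

F3 Db3 F3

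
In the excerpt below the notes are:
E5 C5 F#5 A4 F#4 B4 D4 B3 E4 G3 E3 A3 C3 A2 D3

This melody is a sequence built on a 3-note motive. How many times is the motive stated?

5

15 notes in groups of 3 gives 15/3 = 5 statements.
Starts: E5, A4, D4, G3, C3 — each down a 5th.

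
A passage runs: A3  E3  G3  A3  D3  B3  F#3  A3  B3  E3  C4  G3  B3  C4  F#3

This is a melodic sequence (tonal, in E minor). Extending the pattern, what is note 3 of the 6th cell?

The unit is 5 notes. Position-3 pitches of the 3 shown cells: G3, A3, B3.
Carrying that up a 2nd forward: C4 → D4 → E4.

E4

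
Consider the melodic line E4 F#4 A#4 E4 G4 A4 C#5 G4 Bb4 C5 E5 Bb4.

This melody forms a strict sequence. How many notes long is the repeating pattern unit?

Try groups of 4 (3 cells in 12 notes):
E4 F#4 A#4 E4 | G4 A4 C#5 G4 | Bb4 C5 E5 Bb4
Each cell is the previous one up a 3rd — so the unit is 4 notes.

4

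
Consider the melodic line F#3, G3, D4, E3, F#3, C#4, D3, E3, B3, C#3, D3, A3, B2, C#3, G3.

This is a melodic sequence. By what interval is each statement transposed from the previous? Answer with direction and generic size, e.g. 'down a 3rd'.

Taking 3-note groups, the heads are F#3, E3, D3, C#3, B2: the pattern moves down a 2nd.
F#3 to E3 is down a 2nd.

down a 2nd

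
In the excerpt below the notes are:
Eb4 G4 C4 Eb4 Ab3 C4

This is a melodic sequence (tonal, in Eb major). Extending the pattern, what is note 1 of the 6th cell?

Bb2

With 2-note cells, note 1 of each statement runs Eb4, C4, Ab3.
Each moves down a 3rd. Continuing: F3 → D3 → Bb2.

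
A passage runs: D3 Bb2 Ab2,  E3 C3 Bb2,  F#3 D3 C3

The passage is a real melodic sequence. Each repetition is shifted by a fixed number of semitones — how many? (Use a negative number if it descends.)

Unit = 3 notes; the statements start on D3, E3, F#3, moving up a 2nd each time.
Counting half-steps from D3 to E3: 2.

2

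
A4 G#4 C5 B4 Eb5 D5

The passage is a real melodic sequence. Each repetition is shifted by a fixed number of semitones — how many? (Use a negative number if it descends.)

Taking 2-note groups, the heads are A4, C5, Eb5: the pattern moves up a 3rd.
A4 to C5 spans +3 semitones.

3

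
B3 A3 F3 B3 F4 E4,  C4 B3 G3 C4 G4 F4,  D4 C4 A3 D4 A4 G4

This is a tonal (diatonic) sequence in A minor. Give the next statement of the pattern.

The 6-note cells begin on B3, C4, D4 — each up a 2nd from the last.
Statement 4 starts on E4 and keeps the same diatonic contour: E4 D4 B3 E4 B4 A4.

E4 D4 B3 E4 B4 A4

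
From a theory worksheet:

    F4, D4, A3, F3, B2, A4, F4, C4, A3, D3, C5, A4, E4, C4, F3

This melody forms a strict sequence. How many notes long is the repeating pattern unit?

Try groups of 5 (3 cells in 15 notes):
F4 D4 A3 F3 B2 | A4 F4 C4 A3 D3 | C5 A4 E4 C4 F3
That's a consistent up a 3rd shift per cell, and no other grouping gives one.

5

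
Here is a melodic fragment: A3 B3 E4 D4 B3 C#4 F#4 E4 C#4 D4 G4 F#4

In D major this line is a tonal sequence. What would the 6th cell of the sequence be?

Taking 4-note groups, the heads are A3, B3, C#4: the pattern moves up a 2nd.
Continuing the starts: D4 → E4 → F#4.
So cell 6 is F#4 G4 C#5 B4.

F#4 G4 C#5 B4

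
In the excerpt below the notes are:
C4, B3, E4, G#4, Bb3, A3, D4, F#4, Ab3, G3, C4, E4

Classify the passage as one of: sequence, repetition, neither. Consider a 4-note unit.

Each 4-note cell is the previous one transposed down a 2nd.

sequence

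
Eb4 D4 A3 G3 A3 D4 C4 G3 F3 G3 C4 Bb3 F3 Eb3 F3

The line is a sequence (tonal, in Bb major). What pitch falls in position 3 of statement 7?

The unit is 5 notes. Position-3 pitches of the 3 shown cells: A3, G3, F3.
Each moves down a 2nd. Continuing: Eb3 → D3 → C3 → Bb2.

Bb2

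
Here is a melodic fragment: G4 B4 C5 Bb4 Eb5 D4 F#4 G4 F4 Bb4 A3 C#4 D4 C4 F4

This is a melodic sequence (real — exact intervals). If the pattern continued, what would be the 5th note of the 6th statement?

Grouping in 5s, the 5th note of each cell is Eb5, Bb4, F4.
Extending down a 4th: C4 → G3 → D3.

D3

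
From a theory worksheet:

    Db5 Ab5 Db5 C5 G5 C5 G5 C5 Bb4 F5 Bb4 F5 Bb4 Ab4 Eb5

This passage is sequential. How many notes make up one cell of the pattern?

Try groups of 5 (3 cells in 15 notes):
Db5 Ab5 Db5 C5 G5 | C5 G5 C5 Bb4 F5 | Bb4 F5 Bb4 Ab4 Eb5
Each cell is the previous one down a 2nd — so the unit is 5 notes.

5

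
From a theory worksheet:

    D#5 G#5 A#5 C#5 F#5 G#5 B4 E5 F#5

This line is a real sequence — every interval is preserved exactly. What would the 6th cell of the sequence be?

Taking 3-note groups, the heads are D#5, C#5, B4: the pattern moves down a 2nd.
Extending down a 2nd: A4 → G4 → F4.
Statement 6 starts on F4 and keeps the same exact contour: F4 Bb4 C5.

F4 Bb4 C5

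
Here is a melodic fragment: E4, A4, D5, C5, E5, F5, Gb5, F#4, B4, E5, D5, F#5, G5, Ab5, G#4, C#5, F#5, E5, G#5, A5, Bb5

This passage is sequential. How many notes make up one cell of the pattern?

Try groups of 7 (3 cells in 21 notes):
E4 A4 D5 C5 E5 F5 Gb5 | F#4 B4 E5 D5 F#5 G5 Ab5 | G#4 C#5 F#5 E5 G#5 A5 Bb5
Every group is a transposition up a 2nd of the one before; no shorter unit works.

7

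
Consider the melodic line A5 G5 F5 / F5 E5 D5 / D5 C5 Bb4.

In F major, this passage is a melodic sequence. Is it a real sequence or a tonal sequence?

tonal

Every note is diatonic to F major.
Cell 1 has -2 semitones from note 1 to 2, but cell 2 has -1 — the interval quality changes while the contour stays the same, which is the hallmark of a tonal sequence.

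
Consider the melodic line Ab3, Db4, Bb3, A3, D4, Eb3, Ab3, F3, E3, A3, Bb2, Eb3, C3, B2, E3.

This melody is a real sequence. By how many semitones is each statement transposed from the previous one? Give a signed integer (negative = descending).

-5

The 5-note cells begin on Ab3, Eb3, Bb2 — each down a 4th from the last.
Ab3→Eb3 is 51 − 56 = -5 semitones.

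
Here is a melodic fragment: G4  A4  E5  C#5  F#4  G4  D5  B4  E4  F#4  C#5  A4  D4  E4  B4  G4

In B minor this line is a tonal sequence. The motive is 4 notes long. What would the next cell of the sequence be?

C#4 D4 A4 F#4

With a 4-note motive the entries are G4, F#4, E4, D4, each down a 2nd from the previous.
Statement 5 starts on C#4 and keeps the same diatonic contour: C#4 D4 A4 F#4.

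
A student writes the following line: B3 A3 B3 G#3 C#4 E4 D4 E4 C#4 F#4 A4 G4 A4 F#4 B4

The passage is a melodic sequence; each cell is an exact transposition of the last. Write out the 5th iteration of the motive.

With a 5-note motive the entries are B3, E4, A4, each up a 4th from the previous.
Extending up a 4th: D5 → G5.
From G5 the exact shape gives G5 F5 G5 E5 A5.

G5 F5 G5 E5 A5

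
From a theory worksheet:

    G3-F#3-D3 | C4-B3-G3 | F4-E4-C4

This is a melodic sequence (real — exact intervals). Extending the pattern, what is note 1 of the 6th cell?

The unit is 3 notes. Position-1 pitches of the 3 shown cells: G3, C4, F4.
Each moves up a 4th. Continuing: Bb4 → Eb5 → Ab5.

Ab5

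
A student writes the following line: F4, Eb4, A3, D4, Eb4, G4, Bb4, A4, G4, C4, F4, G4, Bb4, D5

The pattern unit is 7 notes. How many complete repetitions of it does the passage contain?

14 notes in groups of 7 gives 14/7 = 2 statements.
Starts: F4, A4 — each up a 3rd.

2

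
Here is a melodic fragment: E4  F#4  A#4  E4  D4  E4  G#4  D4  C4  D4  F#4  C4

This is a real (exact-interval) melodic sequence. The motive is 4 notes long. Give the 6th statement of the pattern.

With a 4-note motive the entries are E4, D4, C4, each down a 2nd from the previous.
Continuing the starts: Bb3 → Ab3 → Gb3.
Statement 6 starts on Gb3 and keeps the same exact contour: Gb3 Ab3 C4 Gb3.

Gb3 Ab3 C4 Gb3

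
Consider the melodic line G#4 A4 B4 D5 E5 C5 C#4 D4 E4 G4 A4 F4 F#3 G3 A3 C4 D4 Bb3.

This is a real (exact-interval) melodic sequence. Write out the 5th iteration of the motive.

E2 F2 G2 Bb2 C3 Ab2

The 6-note cells begin on G#4, C#4, F#3 — each down a 5th from the last.
Extending down a 5th: B2 → E2.
So cell 5 is E2 F2 G2 Bb2 C3 Ab2.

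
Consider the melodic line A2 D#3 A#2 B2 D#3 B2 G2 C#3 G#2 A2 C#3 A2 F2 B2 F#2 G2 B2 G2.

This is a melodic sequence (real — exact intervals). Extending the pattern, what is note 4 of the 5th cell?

The unit is 6 notes. Position-4 pitches of the 3 shown cells: B2, A2, G2.
Carrying that down a 2nd forward: F2 → Eb2.

Eb2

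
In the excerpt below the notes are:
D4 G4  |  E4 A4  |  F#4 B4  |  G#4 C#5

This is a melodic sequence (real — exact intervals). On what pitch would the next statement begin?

A#4

Taking 2-note groups, the heads are D4, E4, F#4, G#4: the pattern moves up a 2nd.
The next head, up a 2nd from G#4, is A#4.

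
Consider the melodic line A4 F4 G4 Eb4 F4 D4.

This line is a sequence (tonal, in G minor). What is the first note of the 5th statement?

D4

Taking 2-note groups, the heads are A4, G4, F4: the pattern moves down a 2nd.
Extending the heads down a 2nd: Eb4 → D4.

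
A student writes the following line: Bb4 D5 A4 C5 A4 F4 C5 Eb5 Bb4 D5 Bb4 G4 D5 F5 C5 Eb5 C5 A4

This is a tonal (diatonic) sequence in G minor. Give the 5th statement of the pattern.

F5 A5 Eb5 G5 Eb5 C5

Unit = 6 notes; the statements start on Bb4, C5, D5, moving up a 2nd each time.
Continuing the starts: Eb5 → F5.
So cell 5 is F5 A5 Eb5 G5 Eb5 C5.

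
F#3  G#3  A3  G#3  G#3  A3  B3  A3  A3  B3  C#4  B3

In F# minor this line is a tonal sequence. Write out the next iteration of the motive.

Taking 4-note groups, the heads are F#3, G#3, A3: the pattern moves up a 2nd.
So cell 4 is B3 C#4 D4 C#4.

B3 C#4 D4 C#4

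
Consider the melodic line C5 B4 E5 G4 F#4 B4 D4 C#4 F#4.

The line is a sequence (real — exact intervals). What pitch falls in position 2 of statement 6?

A#2

Grouping in 3s, the 2nd note of each cell is B4, F#4, C#4.
Extending down a 4th: G#3 → D#3 → A#2.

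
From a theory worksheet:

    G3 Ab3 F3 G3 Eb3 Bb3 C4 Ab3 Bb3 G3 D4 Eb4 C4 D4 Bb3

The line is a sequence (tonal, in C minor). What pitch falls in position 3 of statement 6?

Grouping in 5s, the 3rd note of each cell is F3, Ab3, C4.
Extending up a 3rd: Eb4 → G4 → Bb4.

Bb4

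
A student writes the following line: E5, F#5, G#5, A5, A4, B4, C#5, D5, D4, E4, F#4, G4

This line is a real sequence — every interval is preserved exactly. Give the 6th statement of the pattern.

With a 4-note motive the entries are E5, A4, D4, each down a 5th from the previous.
Carrying on: G3 → C3 → F2.
From F2 the exact shape gives F2 G2 A2 Bb2.

F2 G2 A2 Bb2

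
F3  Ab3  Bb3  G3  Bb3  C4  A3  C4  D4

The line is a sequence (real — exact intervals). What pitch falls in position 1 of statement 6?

Grouping in 3s, the 1st note of each cell is F3, G3, A3.
Each moves up a 2nd. Continuing: B3 → C#4 → D#4.

D#4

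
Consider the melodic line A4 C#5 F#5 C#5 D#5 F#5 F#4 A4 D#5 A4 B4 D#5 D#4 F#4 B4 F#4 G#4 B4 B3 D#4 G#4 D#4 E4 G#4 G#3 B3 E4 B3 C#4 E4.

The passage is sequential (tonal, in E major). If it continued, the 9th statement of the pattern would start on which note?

With a 6-note motive the entries are A4, F#4, D#4, B3, G#3, each down a 3rd from the previous.
Continuing: E3 → C#3 → A2 → F#2. Statement 9 starts on F#2.

F#2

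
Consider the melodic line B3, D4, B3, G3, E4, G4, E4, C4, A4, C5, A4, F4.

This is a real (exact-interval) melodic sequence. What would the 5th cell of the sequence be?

The 4-note cells begin on B3, E4, A4 — each up a 4th from the last.
Carrying on: D5 → G5.
So cell 5 is G5 Bb5 G5 Eb5.

G5 Bb5 G5 Eb5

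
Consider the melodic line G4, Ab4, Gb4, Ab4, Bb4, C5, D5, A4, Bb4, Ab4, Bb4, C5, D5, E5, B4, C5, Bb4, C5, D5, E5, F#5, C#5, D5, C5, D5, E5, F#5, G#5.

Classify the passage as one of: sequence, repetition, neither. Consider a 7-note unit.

sequence

Each 7-note cell is the previous one transposed up a 2nd.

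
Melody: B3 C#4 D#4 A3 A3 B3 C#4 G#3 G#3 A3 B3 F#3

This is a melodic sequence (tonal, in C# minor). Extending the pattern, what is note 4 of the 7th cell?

Grouping in 4s, the 4th note of each cell is A3, G#3, F#3.
Carrying that down a 2nd forward: E3 → D#3 → C#3 → B2.

B2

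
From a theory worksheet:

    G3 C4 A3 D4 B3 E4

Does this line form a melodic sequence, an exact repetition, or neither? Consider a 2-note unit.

Each 2-note cell is the previous one transposed up a 2nd.

sequence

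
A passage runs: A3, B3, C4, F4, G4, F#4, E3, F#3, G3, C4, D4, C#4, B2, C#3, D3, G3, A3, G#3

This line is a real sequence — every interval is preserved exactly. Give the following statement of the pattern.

F#2 G#2 A2 D3 E3 D#3

Taking 6-note groups, the heads are A3, E3, B2: the pattern moves down a 4th.
Statement 4 starts on F#2 and keeps the same exact contour: F#2 G#2 A2 D3 E3 D#3.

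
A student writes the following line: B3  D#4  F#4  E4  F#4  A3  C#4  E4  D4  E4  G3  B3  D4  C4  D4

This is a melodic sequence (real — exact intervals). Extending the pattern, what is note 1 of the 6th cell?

Db3

The unit is 5 notes. Position-1 pitches of the 3 shown cells: B3, A3, G3.
Each moves down a 2nd. Continuing: F3 → Eb3 → Db3.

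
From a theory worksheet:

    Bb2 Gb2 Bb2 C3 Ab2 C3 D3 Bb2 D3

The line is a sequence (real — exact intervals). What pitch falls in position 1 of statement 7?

A#3

Grouping in 3s, the 1st note of each cell is Bb2, C3, D3.
Carrying that up a 2nd forward: E3 → F#3 → G#3 → A#3.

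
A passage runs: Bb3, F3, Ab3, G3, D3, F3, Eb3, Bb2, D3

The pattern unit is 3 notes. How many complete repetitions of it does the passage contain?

3

9 notes in groups of 3 gives 9/3 = 3 statements.
Starts: Bb3, G3, Eb3 — each down a 3rd.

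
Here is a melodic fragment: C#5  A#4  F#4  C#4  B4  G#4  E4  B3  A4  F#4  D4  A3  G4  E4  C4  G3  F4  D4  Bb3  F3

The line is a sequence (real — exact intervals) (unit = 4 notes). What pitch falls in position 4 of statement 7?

Db3

The unit is 4 notes. Position-4 pitches of the 5 shown cells: C#4, B3, A3, G3, F3.
Carrying that down a 2nd forward: Eb3 → Db3.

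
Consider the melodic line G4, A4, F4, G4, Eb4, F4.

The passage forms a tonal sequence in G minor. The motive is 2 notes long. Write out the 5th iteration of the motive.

C4 D4

With a 2-note motive the entries are G4, F4, Eb4, each down a 2nd from the previous.
Continuing the starts: D4 → C4.
Statement 5 starts on C4 and keeps the same diatonic contour: C4 D4.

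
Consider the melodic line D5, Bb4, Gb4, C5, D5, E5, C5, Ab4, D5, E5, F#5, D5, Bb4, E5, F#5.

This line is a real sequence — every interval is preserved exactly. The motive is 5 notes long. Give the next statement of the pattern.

Unit = 5 notes; the statements start on D5, E5, F#5, moving up a 2nd each time.
Statement 4 starts on G#5 and keeps the same exact contour: G#5 E5 C5 F#5 G#5.

G#5 E5 C5 F#5 G#5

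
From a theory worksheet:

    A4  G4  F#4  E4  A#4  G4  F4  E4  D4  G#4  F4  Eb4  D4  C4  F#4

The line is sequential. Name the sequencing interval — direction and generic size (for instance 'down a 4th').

Taking 5-note groups, the heads are A4, G4, F4: the pattern moves down a 2nd.
From A4 to G4: down a 2nd.

down a 2nd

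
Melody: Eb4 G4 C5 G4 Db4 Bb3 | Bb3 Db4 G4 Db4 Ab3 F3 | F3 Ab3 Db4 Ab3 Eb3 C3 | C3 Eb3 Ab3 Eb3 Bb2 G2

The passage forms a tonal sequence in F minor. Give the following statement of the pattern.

G2 Bb2 Eb3 Bb2 F2 Db2

Unit = 6 notes; the statements start on Eb4, Bb3, F3, C3, moving down a 4th each time.
So cell 5 is G2 Bb2 Eb3 Bb2 F2 Db2.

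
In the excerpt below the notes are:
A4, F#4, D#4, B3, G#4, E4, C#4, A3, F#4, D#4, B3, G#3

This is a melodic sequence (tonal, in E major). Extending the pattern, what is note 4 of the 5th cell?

The unit is 4 notes. Position-4 pitches of the 3 shown cells: B3, A3, G#3.
Each moves down a 2nd. Continuing: F#3 → E3.

E3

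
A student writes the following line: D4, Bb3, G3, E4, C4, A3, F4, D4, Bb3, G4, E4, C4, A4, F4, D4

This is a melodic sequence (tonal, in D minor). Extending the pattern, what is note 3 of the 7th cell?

F4

With 3-note cells, note 3 of each statement runs G3, A3, Bb3, C4, D4.
Extending up a 2nd: E4 → F4.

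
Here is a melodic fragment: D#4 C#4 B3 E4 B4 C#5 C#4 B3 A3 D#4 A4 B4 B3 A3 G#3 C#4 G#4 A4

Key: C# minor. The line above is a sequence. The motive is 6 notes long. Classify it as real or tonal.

Every note is diatonic to C# minor.
Cell 1 has +5 semitones from note 3 to 4, but cell 2 has +6 — the interval quality changes while the contour stays the same, which is the hallmark of a tonal sequence.

tonal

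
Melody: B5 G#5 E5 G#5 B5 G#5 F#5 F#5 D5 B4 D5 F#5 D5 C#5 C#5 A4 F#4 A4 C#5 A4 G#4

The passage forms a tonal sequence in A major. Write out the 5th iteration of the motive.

Unit = 7 notes; the statements start on B5, F#5, C#5, moving down a 4th each time.
Continuing the starts: G#4 → D4.
Statement 5 starts on D4 and keeps the same diatonic contour: D4 B3 G#3 B3 D4 B3 A3.

D4 B3 G#3 B3 D4 B3 A3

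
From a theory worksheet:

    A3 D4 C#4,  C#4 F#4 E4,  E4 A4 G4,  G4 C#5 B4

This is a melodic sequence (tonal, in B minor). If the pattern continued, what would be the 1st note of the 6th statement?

D5

Grouping in 3s, the 1st note of each cell is A3, C#4, E4, G4.
Extending up a 3rd: B4 → D5.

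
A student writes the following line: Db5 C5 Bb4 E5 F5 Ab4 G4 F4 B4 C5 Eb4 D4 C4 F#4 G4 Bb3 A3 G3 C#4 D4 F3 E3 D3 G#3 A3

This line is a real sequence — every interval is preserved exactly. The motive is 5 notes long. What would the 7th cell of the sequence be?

With a 5-note motive the entries are Db5, Ab4, Eb4, Bb3, F3, each down a 4th from the previous.
Carrying on: C3 → G2.
From G2 the exact shape gives G2 F#2 E2 A#2 B2.

G2 F#2 E2 A#2 B2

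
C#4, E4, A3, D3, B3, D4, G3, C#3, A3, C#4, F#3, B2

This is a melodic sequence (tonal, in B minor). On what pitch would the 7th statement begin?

The 4-note cells begin on C#4, B3, A3 — each down a 2nd from the last.
Continuing: G3 → F#3 → E3 → D3. Statement 7 starts on D3.

D3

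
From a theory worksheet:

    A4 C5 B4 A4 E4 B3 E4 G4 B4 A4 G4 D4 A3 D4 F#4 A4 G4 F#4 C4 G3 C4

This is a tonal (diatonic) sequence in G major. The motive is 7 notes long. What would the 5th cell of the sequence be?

D4 F#4 E4 D4 A3 E3 A3

The 7-note cells begin on A4, G4, F#4 — each down a 2nd from the last.
Extending down a 2nd: E4 → D4.
Statement 5 starts on D4 and keeps the same diatonic contour: D4 F#4 E4 D4 A3 E3 A3.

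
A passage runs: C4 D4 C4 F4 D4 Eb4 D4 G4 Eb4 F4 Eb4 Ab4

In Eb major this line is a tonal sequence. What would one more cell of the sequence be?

F4 G4 F4 Bb4

With a 4-note motive the entries are C4, D4, Eb4, each up a 2nd from the previous.
Statement 4 starts on F4 and keeps the same diatonic contour: F4 G4 F4 Bb4.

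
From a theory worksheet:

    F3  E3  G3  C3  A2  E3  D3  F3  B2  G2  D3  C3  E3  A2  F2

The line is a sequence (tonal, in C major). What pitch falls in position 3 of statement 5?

Grouping in 5s, the 3rd note of each cell is G3, F3, E3.
Each moves down a 2nd. Continuing: D3 → C3.

C3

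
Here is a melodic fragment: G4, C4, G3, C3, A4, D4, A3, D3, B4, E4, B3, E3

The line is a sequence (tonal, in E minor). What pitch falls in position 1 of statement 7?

Grouping in 4s, the 1st note of each cell is G4, A4, B4.
Extending up a 2nd: C5 → D5 → E5 → F#5.

F#5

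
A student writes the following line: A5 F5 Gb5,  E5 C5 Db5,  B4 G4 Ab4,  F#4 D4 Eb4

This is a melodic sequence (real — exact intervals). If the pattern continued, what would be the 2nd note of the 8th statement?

F#2

The unit is 3 notes. Position-2 pitches of the 4 shown cells: F5, C5, G4, D4.
Carrying that down a 4th forward: A3 → E3 → B2 → F#2.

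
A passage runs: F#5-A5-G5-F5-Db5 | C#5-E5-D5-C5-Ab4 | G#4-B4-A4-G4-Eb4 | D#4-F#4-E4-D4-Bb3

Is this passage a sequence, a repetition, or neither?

Each 5-note cell is the previous one transposed down a 4th.

sequence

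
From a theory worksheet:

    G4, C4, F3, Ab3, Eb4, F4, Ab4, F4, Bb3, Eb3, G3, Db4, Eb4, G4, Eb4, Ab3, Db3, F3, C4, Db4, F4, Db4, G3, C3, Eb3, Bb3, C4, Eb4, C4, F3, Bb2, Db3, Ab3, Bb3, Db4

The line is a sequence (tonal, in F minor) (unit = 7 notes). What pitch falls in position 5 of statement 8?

Eb3

Grouping in 7s, the 5th note of each cell is Eb4, Db4, C4, Bb3, Ab3.
Carrying that down a 2nd forward: G3 → F3 → Eb3.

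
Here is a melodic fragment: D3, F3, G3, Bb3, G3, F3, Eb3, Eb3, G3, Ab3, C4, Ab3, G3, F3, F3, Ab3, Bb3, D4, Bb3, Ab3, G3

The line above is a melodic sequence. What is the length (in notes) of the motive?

7

Try groups of 7 (3 cells in 21 notes):
D3 F3 G3 Bb3 G3 F3 Eb3 | Eb3 G3 Ab3 C4 Ab3 G3 F3 | F3 Ab3 Bb3 D4 Bb3 Ab3 G3
Every group is a transposition up a 2nd of the one before; no shorter unit works.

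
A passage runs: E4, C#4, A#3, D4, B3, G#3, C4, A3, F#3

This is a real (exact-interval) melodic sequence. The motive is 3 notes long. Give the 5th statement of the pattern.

Ab3 F3 D3

With a 3-note motive the entries are E4, D4, C4, each down a 2nd from the previous.
Extending down a 2nd: Bb3 → Ab3.
So cell 5 is Ab3 F3 D3.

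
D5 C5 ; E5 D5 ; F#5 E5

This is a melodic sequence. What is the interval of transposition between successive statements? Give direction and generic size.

Taking 2-note groups, the heads are D5, E5, F#5: the pattern moves up a 2nd.
From D5 to E5: up a 2nd.

up a 2nd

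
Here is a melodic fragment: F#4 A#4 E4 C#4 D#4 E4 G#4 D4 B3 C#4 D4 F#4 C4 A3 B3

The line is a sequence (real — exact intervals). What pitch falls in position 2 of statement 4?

The unit is 5 notes. Position-2 pitches of the 3 shown cells: A#4, G#4, F#4.
One more down a 2nd gives E4.

E4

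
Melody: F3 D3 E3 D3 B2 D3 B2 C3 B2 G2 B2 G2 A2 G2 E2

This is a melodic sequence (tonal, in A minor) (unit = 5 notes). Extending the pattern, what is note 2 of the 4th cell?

E2

With 5-note cells, note 2 of each statement runs D3, B2, G2.
One more down a 3rd gives E2.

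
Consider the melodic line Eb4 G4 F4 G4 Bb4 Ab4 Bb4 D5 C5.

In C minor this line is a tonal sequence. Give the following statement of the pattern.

Taking 3-note groups, the heads are Eb4, G4, Bb4: the pattern moves up a 3rd.
Statement 4 starts on D5 and keeps the same diatonic contour: D5 F5 Eb5.

D5 F5 Eb5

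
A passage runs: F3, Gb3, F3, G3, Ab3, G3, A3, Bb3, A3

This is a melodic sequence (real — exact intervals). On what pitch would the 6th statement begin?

The 3-note cells begin on F3, G3, A3 — each up a 2nd from the last.
Continuing: B3 → C#4 → D#4. Statement 6 starts on D#4.

D#4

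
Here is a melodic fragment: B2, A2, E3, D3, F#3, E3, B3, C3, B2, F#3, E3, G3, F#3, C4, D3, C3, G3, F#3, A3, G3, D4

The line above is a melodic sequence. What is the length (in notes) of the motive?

There are 21 notes; a 7-note unit gives 3 cells:
B2 A2 E3 D3 F#3 E3 B3 | C3 B2 F#3 E3 G3 F#3 C4 | D3 C3 G3 F#3 A3 G3 D4
Each cell is the previous one up a 2nd — so the unit is 7 notes.

7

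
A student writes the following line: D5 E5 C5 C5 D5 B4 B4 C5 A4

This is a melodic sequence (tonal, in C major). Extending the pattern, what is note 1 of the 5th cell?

G4

With 3-note cells, note 1 of each statement runs D5, C5, B4.
Carrying that down a 2nd forward: A4 → G4.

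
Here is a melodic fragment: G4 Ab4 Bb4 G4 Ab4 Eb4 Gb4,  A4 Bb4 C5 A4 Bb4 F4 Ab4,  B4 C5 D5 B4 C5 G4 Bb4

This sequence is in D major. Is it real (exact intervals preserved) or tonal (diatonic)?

real

Each cell has the same semitone pattern (1, 2, -3, 1, -5, 3) — intervals are preserved exactly.
And Ab4 lies outside D major, so the sequence is real rather than tonal.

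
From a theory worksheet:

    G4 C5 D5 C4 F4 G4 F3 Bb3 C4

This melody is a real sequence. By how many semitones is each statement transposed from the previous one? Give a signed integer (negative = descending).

The 3-note cells begin on G4, C4, F3 — each down a 5th from the last.
G4 to C4 spans -7 semitones.

-7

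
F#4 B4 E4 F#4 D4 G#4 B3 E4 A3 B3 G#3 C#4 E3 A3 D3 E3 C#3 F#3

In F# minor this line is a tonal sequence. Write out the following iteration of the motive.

The 6-note cells begin on F#4, B3, E3 — each down a 5th from the last.
So cell 4 is A2 D3 G#2 A2 F#2 B2.

A2 D3 G#2 A2 F#2 B2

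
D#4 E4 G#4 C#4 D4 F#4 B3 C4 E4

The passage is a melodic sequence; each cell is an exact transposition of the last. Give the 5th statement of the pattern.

G3 Ab3 C4

Taking 3-note groups, the heads are D#4, C#4, B3: the pattern moves down a 2nd.
Extending down a 2nd: A3 → G3.
From G3 the exact shape gives G3 Ab3 C4.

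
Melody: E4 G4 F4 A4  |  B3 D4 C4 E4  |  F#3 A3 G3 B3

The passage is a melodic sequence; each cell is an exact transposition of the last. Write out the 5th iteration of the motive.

With a 4-note motive the entries are E4, B3, F#3, each down a 4th from the previous.
Continuing the starts: C#3 → G#2.
So cell 5 is G#2 B2 A2 C#3.

G#2 B2 A2 C#3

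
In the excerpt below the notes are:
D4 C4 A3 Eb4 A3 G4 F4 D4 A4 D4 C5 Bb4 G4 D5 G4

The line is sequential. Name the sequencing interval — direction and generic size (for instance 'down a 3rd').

up a 4th

Unit = 5 notes; the statements start on D4, G4, C5, moving up a 4th each time.
From D4 to G4: up a 4th.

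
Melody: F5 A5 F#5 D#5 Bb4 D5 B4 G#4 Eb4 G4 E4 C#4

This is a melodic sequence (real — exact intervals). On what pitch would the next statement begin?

With a 4-note motive the entries are F5, Bb4, Eb4, each down a 5th from the previous.
One more step down a 5th gives Ab3.

Ab3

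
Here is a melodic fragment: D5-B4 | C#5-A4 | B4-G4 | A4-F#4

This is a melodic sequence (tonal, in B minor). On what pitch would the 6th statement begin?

F#4

Taking 2-note groups, the heads are D5, C#5, B4, A4: the pattern moves down a 2nd.
Extending the heads down a 2nd: G4 → F#4.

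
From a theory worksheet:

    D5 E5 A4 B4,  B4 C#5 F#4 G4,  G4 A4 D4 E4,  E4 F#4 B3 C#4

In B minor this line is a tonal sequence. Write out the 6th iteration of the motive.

A3 B3 E3 F#3

Unit = 4 notes; the statements start on D5, B4, G4, E4, moving down a 3rd each time.
Continuing the starts: C#4 → A3.
So cell 6 is A3 B3 E3 F#3.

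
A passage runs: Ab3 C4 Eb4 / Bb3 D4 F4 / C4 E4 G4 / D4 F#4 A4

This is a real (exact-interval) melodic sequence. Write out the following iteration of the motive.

E4 G#4 B4

Unit = 3 notes; the statements start on Ab3, Bb3, C4, D4, moving up a 2nd each time.
From E4 the exact shape gives E4 G#4 B4.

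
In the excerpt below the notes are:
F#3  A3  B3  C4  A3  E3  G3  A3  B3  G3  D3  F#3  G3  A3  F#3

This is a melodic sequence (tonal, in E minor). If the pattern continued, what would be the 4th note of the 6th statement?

With 5-note cells, note 4 of each statement runs C4, B3, A3.
Carrying that down a 2nd forward: G3 → F#3 → E3.

E3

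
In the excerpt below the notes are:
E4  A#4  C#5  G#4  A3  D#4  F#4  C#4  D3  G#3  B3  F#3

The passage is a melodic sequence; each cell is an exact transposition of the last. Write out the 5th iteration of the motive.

Unit = 4 notes; the statements start on E4, A3, D3, moving down a 5th each time.
Extending down a 5th: G2 → C2.
From C2 the exact shape gives C2 F#2 A2 E2.

C2 F#2 A2 E2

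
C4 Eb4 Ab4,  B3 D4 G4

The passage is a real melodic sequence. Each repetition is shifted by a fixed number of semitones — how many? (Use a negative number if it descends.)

Taking 3-note groups, the heads are C4, B3: the pattern moves down a 2nd.
Counting half-steps from C4 to B3: -1.

-1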